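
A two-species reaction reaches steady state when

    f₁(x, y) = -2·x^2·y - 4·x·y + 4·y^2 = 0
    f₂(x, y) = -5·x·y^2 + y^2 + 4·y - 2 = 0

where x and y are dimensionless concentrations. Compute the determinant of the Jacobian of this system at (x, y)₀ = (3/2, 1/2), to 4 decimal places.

4.3750

J = [[-4·x·y - 4·y, -2·x^2 - 4·x + 8·y], [-5·y^2, -10·x·y + 2·y + 4]].
At the point, J = [[-5.0000, -6.5000], [-1.2500, -2.5000]].
det J = 4.3750.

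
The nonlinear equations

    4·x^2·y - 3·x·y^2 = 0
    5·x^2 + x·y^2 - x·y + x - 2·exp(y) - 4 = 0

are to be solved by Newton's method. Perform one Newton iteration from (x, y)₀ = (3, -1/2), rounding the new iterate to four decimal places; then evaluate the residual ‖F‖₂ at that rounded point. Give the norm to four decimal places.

11.4583

At (3, -1/2): F = (-20.2500, 45.036939).
Jacobian J = [[8·x·y - 3·y^2, 4·x^2 - 6·x·y], [10·x + y^2 - y + 1, 2·x·y - x - 2·exp(y)]].
At the point, J = [[-12.7500, 45.0000], [31.7500, -7.213061]] (det J = -1336.783468).
Solving J·Δ = −F gives Δ = (-1.4068, 0.0514).
Then the next iterate is (x, y)₁ = (1.5932, -0.4486).
Re-evaluating at (1.5932, -0.4486): F = (-5.516557, 10.042916), so ‖F‖₂ = 11.4583.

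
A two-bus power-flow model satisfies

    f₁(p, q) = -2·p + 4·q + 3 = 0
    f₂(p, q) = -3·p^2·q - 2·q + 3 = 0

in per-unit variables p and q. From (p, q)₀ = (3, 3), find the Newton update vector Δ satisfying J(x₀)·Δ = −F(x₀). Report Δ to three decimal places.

At (3, 3): F = (9.000, -84.000).
Jacobian J = [[-2, 4], [-6·p·q, -3·p^2 - 2]].
At the point, J = [[-2.000, 4.000], [-54.000, -29.000]] (det J = 274.000).
Solving J·Δ = −F gives Δ = (-0.274, -2.387).

(-0.274, -2.387)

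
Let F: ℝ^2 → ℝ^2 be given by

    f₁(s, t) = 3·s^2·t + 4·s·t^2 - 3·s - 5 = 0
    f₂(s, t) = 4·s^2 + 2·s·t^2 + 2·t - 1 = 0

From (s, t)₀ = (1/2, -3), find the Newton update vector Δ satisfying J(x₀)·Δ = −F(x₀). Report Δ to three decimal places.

At (1/2, -3): F = (9.250, 3.000).
Jacobian J = [[6·s·t + 4·t^2 - 3, 3·s^2 + 8·s·t], [8·s + 2·t^2, 4·s·t + 2]].
At the point, J = [[24.000, -11.250], [22.000, -4.000]] (det J = 151.500).
Solving J·Δ = −F gives Δ = (0.021, 0.868).

(0.021, 0.868)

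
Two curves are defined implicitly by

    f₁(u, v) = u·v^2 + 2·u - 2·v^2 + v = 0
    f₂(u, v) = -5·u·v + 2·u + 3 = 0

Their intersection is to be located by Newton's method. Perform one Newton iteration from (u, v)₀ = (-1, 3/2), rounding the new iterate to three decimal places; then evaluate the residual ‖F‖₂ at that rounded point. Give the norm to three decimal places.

1.362

At (-1, 3/2): F = (-7.250, 8.500).
Jacobian J = [[v^2 + 2, 2·u·v - 4·v + 1], [-5·v + 2, -5·u]].
At the point, J = [[4.250, -8.000], [-5.500, 5.000]] (det J = -22.750).
Solving J·Δ = −F gives Δ = (1.396, -0.165).
Then the next iterate is (u, v)₁ = (0.396, 1.335).
Re-evaluating at (0.396, 1.335): F = (-0.73169, 1.14870), so ‖F‖₂ = 1.362.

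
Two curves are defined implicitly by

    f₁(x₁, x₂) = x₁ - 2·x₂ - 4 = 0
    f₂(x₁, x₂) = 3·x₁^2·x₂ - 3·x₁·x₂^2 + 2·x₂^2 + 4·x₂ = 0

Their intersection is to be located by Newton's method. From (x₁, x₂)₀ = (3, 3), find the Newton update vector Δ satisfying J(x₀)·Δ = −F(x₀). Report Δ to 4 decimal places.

At (3, 3): F = (-7.0000, 30.0000).
Jacobian J = [[1, -2], [6·x₁·x₂ - 3·x₂^2, 3·x₁^2 - 6·x₁·x₂ + 4·x₂ + 4]].
At the point, J = [[1.0000, -2.0000], [27.0000, -11.0000]] (det J = 43.0000).
Solving J·Δ = −F gives Δ = (-3.1860, -5.0930).

(-3.1860, -5.0930)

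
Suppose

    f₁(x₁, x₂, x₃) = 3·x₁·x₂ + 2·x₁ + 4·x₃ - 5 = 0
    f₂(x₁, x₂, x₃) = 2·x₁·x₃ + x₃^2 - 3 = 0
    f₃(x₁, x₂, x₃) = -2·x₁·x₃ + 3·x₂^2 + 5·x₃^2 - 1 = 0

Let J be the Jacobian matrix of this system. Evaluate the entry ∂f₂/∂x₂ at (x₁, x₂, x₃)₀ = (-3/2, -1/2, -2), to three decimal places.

0.000

∂f₂/∂x₂ = 0.
At (-3/2, -1/2, -2) this is 0.000.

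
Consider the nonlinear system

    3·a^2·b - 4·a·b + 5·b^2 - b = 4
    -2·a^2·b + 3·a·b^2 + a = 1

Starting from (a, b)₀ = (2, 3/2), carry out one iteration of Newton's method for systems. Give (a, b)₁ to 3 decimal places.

At (2, 3/2): F = (11.750, 2.500).
Jacobian J = [[6·a·b - 4·b, 3·a^2 - 4·a + 10·b - 1], [-4·a·b + 3·b^2 + 1, -2·a^2 + 6·a·b]].
At the point, J = [[12.000, 18.000], [-4.250, 10.000]] (det J = 196.500).
Solving J·Δ = −F gives Δ = (-0.369, -0.407).
Then the next iterate is (a, b)₁ = (1.631, 1.093).

(1.631, 1.093)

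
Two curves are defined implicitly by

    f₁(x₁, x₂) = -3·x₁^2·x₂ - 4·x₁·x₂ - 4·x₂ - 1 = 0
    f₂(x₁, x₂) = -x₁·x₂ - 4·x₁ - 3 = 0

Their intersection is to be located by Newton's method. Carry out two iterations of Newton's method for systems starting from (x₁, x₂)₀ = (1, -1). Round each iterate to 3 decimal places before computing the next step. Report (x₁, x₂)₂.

At (1, -1): F = (10.000, -6.000).
Jacobian J = [[-6·x₁·x₂ - 4·x₂, -3·x₁^2 - 4·x₁ - 4], [-x₂ - 4, -x₁]].
At the point, J = [[10.000, -11.000], [-3.000, -1.000]] (det J = -43.000).
Solving J·Δ = −F gives Δ = (-1.767, -0.698).
Then the next iterate is (x₁, x₂)₁ = (-0.767, -1.698).
Round to (-0.767, -1.698) and repeat: F = (3.57928, -1.23437), J = [[-1.02220, -2.69687], [-2.302, 0.767]].
Δ = (-0.083, 1.359), so (x₁, x₂)₂ = (-0.850, -0.339).

(-0.850, -0.339)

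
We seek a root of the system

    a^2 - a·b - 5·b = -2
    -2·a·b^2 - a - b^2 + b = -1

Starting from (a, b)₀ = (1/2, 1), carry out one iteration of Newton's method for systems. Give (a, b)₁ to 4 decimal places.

(0.9242, 0.4091)

At (1/2, 1): F = (-3.2500, -0.5000).
Jacobian J = [[2·a - b, -a - 5], [-2·b^2 - 1, -4·a·b - 2·b + 1]].
At the point, J = [[0.0000, -5.5000], [-3.0000, -3.0000]] (det J = -16.5000).
Solving J·Δ = −F gives Δ = (0.4242, -0.5909).
Then the next iterate is (a, b)₁ = (0.9242, 0.4091).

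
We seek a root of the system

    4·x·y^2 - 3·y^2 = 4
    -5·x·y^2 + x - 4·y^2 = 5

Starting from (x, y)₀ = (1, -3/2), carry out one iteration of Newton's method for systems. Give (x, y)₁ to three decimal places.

(1.565, -0.387)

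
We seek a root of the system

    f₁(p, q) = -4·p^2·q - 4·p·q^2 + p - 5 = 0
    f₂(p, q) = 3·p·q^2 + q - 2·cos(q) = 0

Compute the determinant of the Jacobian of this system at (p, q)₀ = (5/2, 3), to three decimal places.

-2101.813

J = [[-8·p·q - 4·q^2 + 1, -4·p^2 - 8·p·q], [3·q^2, 6·p·q + 2·sin(q) + 1]].
At the point, J = [[-95.000, -85.000], [27.000, 46.28224]].
det J = -2101.813.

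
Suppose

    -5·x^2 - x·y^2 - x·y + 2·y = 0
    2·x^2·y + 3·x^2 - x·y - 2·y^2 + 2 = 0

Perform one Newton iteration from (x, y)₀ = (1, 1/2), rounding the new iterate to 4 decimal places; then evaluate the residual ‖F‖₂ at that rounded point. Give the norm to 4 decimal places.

At (1, 1/2): F = (-4.7500, 5.0000).
Jacobian J = [[-10·x - y^2 - y, -2·x·y - x + 2], [4·x·y + 6·x - y, 2·x^2 - x - 4·y]].
At the point, J = [[-10.7500, 0.0000], [7.5000, -1.0000]] (det J = 10.7500).
Solving J·Δ = −F gives Δ = (-0.4419, 1.6860).
Then the next iterate is (x, y)₁ = (0.5581, 2.1860).
Re-evaluating at (0.5581, 2.1860): F = (-1.072319, -6.481000), so ‖F‖₂ = 6.5691.

6.5691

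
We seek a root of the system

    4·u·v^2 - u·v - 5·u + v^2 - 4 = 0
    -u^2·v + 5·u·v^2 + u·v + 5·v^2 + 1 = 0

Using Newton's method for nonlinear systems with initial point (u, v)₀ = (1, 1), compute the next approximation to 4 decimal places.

(-1.6184, 0.9737)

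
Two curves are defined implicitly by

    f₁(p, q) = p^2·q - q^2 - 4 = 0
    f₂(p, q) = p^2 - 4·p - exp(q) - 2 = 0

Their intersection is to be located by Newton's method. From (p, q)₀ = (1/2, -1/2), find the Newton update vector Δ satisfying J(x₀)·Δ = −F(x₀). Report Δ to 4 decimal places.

(-1.9982, 2.7007)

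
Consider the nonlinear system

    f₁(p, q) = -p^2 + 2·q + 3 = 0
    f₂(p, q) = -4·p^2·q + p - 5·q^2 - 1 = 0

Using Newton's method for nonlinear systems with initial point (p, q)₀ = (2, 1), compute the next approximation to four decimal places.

(1.8955, 0.2910)

At (2, 1): F = (1.0000, -20.0000).
Jacobian J = [[-2·p, 2], [-8·p·q + 1, -4·p^2 - 10·q]].
At the point, J = [[-4.0000, 2.0000], [-15.0000, -26.0000]] (det J = 134.0000).
Solving J·Δ = −F gives Δ = (-0.1045, -0.7090).
Then the next iterate is (p, q)₁ = (1.8955, 0.2910).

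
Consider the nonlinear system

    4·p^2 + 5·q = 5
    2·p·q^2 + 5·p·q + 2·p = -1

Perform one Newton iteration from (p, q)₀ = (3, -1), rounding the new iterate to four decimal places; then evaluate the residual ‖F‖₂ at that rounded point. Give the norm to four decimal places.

At (3, -1): F = (26.0000, -2.0000).
Jacobian J = [[8·p, 5], [2·q^2 + 5·q + 2, 4·p·q + 5·p]].
At the point, J = [[24.0000, 5.0000], [-1.0000, 3.0000]] (det J = 77.0000).
Solving J·Δ = −F gives Δ = (-1.1429, 0.2857).
Then the next iterate is (p, q)₁ = (1.8571, -0.7143).
Re-evaluating at (1.8571, -0.7143): F = (5.223782, -0.023357), so ‖F‖₂ = 5.2238.

5.2238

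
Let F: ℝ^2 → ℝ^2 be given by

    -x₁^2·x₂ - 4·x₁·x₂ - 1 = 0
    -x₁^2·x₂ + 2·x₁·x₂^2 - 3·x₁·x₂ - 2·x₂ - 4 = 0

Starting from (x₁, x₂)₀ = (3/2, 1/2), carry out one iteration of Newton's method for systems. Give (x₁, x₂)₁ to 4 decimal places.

At (3/2, 1/2): F = (-5.1250, -7.6250).
Jacobian J = [[-2·x₁·x₂ - 4·x₂, -x₁^2 - 4·x₁], [-2·x₁·x₂ + 2·x₂^2 - 3·x₂, -x₁^2 + 4·x₁·x₂ - 3·x₁ - 2]].
At the point, J = [[-3.5000, -8.2500], [-2.5000, -5.7500]] (det J = -0.5000).
Solving J·Δ = −F gives Δ = (-66.8750, 27.7500).
Then the next iterate is (x₁, x₂)₁ = (-65.3750, 28.2500).

(-65.3750, 28.2500)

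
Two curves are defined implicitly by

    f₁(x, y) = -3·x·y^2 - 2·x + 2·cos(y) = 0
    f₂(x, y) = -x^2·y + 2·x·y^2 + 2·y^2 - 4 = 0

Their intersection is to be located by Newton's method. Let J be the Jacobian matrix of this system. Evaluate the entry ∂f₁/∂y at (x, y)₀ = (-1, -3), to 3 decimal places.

-17.718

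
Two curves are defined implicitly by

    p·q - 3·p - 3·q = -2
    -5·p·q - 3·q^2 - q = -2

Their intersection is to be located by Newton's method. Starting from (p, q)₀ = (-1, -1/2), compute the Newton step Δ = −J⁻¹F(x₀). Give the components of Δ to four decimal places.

(3.1724, -1.0259)

At (-1, -1/2): F = (7.0000, -0.7500).
Jacobian J = [[q - 3, p - 3], [-5·q, -5·p - 6·q - 1]].
At the point, J = [[-3.5000, -4.0000], [2.5000, 7.0000]] (det J = -14.5000).
Solving J·Δ = −F gives Δ = (3.1724, -1.0259).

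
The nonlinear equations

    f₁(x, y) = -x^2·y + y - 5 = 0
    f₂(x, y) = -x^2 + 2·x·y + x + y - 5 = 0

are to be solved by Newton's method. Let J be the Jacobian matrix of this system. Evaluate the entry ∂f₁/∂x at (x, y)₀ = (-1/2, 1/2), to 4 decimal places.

0.5000

∂f₁/∂x = -2·x·y.
At (-1/2, 1/2) this is 0.5000.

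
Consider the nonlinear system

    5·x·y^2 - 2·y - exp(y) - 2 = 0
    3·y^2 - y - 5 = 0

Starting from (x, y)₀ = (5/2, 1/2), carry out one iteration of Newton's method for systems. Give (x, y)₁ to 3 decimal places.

(-13.098, 2.875)

At (5/2, 1/2): F = (-1.52372, -4.750).
Jacobian J = [[5·y^2, 10·x·y - exp(y) - 2], [0, 6·y - 1]].
At the point, J = [[1.250, 8.85128], [0.000, 2.000]] (det J = 2.500).
Solving J·Δ = −F gives Δ = (-15.598, 2.375).
Then the next iterate is (x, y)₁ = (-13.098, 2.875).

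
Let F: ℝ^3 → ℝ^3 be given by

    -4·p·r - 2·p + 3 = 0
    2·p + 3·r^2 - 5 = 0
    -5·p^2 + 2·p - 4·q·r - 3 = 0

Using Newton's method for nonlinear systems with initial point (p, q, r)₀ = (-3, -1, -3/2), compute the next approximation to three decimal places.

(-0.800, -2.744, -1.483)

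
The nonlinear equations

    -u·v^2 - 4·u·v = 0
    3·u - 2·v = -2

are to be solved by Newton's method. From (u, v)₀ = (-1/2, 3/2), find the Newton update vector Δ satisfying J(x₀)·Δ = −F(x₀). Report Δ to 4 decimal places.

At (-1/2, 3/2): F = (4.1250, -2.5000).
Jacobian J = [[-v^2 - 4·v, -2·u·v - 4·u], [3, -2]].
At the point, J = [[-8.2500, 3.5000], [3.0000, -2.0000]] (det J = 6.0000).
Solving J·Δ = −F gives Δ = (-0.0833, -1.3750).

(-0.0833, -1.3750)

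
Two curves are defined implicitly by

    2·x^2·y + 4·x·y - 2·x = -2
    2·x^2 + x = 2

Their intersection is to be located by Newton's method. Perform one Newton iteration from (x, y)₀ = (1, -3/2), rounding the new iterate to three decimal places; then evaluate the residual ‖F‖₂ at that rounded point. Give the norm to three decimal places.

At (1, -3/2): F = (-9.000, 1.000).
Jacobian J = [[4·x·y + 4·y - 2, 2·x^2 + 4·x], [4·x + 1, 0]].
At the point, J = [[-14.000, 6.000], [5.000, 0.000]] (det J = -30.000).
Solving J·Δ = −F gives Δ = (-0.200, 1.033).
Then the next iterate is (x, y)₁ = (0.800, -0.467).
Re-evaluating at (0.800, -0.467): F = (-1.69216, 0.080), so ‖F‖₂ = 1.694.

1.694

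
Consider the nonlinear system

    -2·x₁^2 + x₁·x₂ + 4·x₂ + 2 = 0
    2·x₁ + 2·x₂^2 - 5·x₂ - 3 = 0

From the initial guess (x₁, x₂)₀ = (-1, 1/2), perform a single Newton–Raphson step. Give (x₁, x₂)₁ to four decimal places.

(-0.1538, -1.2692)

At (-1, 1/2): F = (1.5000, -7.0000).
Jacobian J = [[-4·x₁ + x₂, x₁ + 4], [2, 4·x₂ - 5]].
At the point, J = [[4.5000, 3.0000], [2.0000, -3.0000]] (det J = -19.5000).
Solving J·Δ = −F gives Δ = (0.8462, -1.7692).
Then the next iterate is (x₁, x₂)₁ = (-0.1538, -1.2692).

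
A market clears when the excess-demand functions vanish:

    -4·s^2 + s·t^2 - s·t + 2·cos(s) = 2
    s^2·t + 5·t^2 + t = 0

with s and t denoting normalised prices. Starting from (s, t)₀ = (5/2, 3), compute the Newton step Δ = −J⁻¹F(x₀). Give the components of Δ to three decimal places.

(-1.780, -1.075)

At (5/2, 3): F = (-13.60229, 66.750).
Jacobian J = [[-8·s + t^2 - t - 2·sin(s), 2·s·t - s], [2·s·t, s^2 + 10·t + 1]].
At the point, J = [[-15.19694, 12.500], [15.000, 37.250]] (det J = -753.58617).
Solving J·Δ = −F gives Δ = (-1.780, -1.075).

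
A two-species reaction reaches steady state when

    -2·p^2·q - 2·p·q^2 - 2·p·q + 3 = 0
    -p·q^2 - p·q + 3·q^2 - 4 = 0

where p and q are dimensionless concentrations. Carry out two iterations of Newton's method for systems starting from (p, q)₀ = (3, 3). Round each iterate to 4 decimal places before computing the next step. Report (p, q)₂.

At (3, 3): F = (-123.0000, -13.0000).
Jacobian J = [[-4·p·q - 2·q^2 - 2·q, -2·p^2 - 4·p·q - 2·p], [-q^2 - q, -2·p·q - p + 6·q]].
At the point, J = [[-60.0000, -60.0000], [-12.0000, -3.0000]] (det J = -540.0000).
Solving J·Δ = −F gives Δ = (-0.7611, -1.2889).
Then the next iterate is (p, q)₁ = (2.2389, 1.7111).
Round to (2.2389, 1.7111) and repeat: F = (-34.926720, -5.602585), J = [[-24.601854, -29.827074], [-4.638963, 0.365736]].
Δ = (-1.2207, -0.1641), so (p, q)₂ = (1.0182, 1.5470).

(1.0182, 1.5470)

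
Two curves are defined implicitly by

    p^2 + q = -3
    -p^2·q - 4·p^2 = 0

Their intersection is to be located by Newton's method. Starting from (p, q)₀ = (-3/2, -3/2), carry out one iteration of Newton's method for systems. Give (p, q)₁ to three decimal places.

(-5.250, -16.500)

At (-3/2, -3/2): F = (3.750, -5.625).
Jacobian J = [[2·p, 1], [-2·p·q - 8·p, -p^2]].
At the point, J = [[-3.000, 1.000], [7.500, -2.250]] (det J = -0.750).
Solving J·Δ = −F gives Δ = (-3.750, -15.000).
Then the next iterate is (p, q)₁ = (-5.250, -16.500).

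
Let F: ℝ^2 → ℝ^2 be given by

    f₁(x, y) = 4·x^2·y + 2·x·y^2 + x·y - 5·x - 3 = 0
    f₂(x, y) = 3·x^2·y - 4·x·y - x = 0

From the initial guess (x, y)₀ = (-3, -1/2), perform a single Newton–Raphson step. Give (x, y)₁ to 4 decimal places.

At (-3, -1/2): F = (-6.0000, -16.5000).
Jacobian J = [[8·x·y + 2·y^2 + y - 5, 4·x^2 + 4·x·y + x], [6·x·y - 4·y - 1, 3·x^2 - 4·x]].
At the point, J = [[7.0000, 39.0000], [10.0000, 39.0000]] (det J = -117.0000).
Solving J·Δ = −F gives Δ = (3.5000, -0.4744).
Then the next iterate is (x, y)₁ = (0.5000, -0.9744).

(0.5000, -0.9744)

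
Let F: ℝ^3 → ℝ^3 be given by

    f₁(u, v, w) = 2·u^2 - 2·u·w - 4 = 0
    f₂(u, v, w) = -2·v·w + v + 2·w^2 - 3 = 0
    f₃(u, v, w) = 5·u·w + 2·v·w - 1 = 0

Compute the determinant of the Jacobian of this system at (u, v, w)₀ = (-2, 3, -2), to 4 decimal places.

504.0000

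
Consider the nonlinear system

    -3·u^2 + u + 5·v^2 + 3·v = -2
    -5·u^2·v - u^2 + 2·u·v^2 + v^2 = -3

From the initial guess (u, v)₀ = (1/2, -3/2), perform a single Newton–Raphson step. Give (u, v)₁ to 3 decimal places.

At (1/2, -3/2): F = (8.500, 9.125).
Jacobian J = [[-6·u + 1, 10·v + 3], [-10·u·v - 2·u + 2·v^2, -5·u^2 + 4·u·v + 2·v]].
At the point, J = [[-2.000, -12.000], [11.000, -7.250]] (det J = 146.500).
Solving J·Δ = −F gives Δ = (-0.327, 0.763).
Then the next iterate is (u, v)₁ = (0.173, -0.737).

(0.173, -0.737)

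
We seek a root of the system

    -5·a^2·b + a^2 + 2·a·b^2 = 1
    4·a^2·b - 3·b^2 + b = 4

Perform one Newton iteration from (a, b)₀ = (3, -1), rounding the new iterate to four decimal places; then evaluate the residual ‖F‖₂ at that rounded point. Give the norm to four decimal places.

At (3, -1): F = (59.0000, -44.0000).
Jacobian J = [[-10·a·b + 2·a + 2·b^2, -5·a^2 + 4·a·b], [8·a·b, 4·a^2 - 6·b + 1]].
At the point, J = [[38.0000, -57.0000], [-24.0000, 43.0000]] (det J = 266.0000).
Solving J·Δ = −F gives Δ = (-0.1090, 0.9624).
Then the next iterate is (a, b)₁ = (2.8910, -0.0376).
Re-evaluating at (2.8910, -0.0376): F = (8.937337, -5.298867), so ‖F‖₂ = 10.3901.

10.3901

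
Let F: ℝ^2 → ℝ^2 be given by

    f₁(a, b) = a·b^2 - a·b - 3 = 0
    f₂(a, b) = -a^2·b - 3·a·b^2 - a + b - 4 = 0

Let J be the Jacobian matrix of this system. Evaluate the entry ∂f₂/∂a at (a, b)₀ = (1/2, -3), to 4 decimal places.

-25.0000

∂f₂/∂a = -2·a·b - 3·b^2 - 1.
At (1/2, -3) this is -25.0000.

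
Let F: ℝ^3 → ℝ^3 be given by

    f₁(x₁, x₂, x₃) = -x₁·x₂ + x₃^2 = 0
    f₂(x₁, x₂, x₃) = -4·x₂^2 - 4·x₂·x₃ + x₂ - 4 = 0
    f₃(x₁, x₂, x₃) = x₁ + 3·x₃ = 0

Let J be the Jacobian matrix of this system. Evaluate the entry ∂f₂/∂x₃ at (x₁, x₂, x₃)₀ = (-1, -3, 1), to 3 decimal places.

12.000

∂f₂/∂x₃ = -4·x₂.
At (-1, -3, 1) this is 12.000.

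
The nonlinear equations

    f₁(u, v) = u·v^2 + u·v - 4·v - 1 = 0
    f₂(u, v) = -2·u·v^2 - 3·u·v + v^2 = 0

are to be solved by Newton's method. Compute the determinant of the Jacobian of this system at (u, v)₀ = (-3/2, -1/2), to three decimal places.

3.875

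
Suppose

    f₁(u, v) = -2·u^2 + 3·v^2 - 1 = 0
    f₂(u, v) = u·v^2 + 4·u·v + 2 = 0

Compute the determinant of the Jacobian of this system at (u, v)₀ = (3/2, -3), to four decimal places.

J = [[-4·u, 6·v], [v^2 + 4·v, 2·u·v + 4·u]].
At the point, J = [[-6.0000, -18.0000], [-3.0000, -3.0000]].
det J = -36.0000.

-36.0000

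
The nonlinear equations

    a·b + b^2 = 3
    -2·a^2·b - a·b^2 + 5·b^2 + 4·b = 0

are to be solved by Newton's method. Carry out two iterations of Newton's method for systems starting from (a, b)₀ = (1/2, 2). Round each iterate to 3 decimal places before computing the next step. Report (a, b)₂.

At (1/2, 2): F = (2.000, 25.000).
Jacobian J = [[b, a + 2·b], [-4·a·b - b^2, -2·a^2 - 2·a·b + 10·b + 4]].
At the point, J = [[2.000, 4.500], [-8.000, 21.500]] (det J = 79.000).
Solving J·Δ = −F gives Δ = (0.880, -0.835).
Then the next iterate is (a, b)₁ = (1.380, 1.165).
Round to (1.380, 1.165) and repeat: F = (-0.03507, 5.13590), J = [[1.165, 3.710], [-7.78802, 8.62580]].
Δ = (0.497, -0.147), so (a, b)₂ = (1.877, 1.018).

(1.877, 1.018)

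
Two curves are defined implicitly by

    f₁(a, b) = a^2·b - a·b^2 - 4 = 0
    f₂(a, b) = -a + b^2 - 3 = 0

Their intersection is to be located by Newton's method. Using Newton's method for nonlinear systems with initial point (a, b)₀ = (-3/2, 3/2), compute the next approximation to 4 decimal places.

At (-3/2, 3/2): F = (2.7500, 0.7500).
Jacobian J = [[2·a·b - b^2, a^2 - 2·a·b], [-1, 2·b]].
At the point, J = [[-6.7500, 6.7500], [-1.0000, 3.0000]] (det J = -13.5000).
Solving J·Δ = −F gives Δ = (0.2361, -0.1713).
Then the next iterate is (a, b)₁ = (-1.2639, 1.3287).

(-1.2639, 1.3287)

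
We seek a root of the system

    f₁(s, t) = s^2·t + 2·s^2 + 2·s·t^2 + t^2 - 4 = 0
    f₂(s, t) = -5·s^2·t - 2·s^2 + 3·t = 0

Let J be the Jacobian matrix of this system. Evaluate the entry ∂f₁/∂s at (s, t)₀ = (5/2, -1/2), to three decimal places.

8.000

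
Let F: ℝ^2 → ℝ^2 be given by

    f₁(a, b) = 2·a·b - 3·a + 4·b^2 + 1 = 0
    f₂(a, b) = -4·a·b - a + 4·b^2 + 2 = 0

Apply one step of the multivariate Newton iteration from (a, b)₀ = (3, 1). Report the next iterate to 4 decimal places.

(1.4054, 0.7432)

At (3, 1): F = (2.0000, -9.0000).
Jacobian J = [[2·b - 3, 2·a + 8·b], [-4·b - 1, -4·a + 8·b]].
At the point, J = [[-1.0000, 14.0000], [-5.0000, -4.0000]] (det J = 74.0000).
Solving J·Δ = −F gives Δ = (-1.5946, -0.2568).
Then the next iterate is (a, b)₁ = (1.4054, 0.7432).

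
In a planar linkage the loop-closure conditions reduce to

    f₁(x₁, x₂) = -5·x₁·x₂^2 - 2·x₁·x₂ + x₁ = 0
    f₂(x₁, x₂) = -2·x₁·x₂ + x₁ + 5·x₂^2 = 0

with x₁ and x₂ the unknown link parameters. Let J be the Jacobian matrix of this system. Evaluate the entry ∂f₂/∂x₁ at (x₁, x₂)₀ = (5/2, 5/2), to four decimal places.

∂f₂/∂x₁ = -2·x₂ + 1.
At (5/2, 5/2) this is -4.0000.

-4.0000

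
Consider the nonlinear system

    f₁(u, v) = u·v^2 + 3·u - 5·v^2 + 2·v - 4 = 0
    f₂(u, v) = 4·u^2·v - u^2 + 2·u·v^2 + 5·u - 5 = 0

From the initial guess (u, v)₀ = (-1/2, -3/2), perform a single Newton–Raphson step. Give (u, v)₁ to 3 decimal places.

At (-1/2, -3/2): F = (-20.875, -11.500).
Jacobian J = [[v^2 + 3, 2·u·v - 10·v + 2], [8·u·v - 2·u + 2·v^2 + 5, 4·u^2 + 4·u·v]].
At the point, J = [[5.250, 18.500], [16.500, 4.000]] (det J = -284.250).
Solving J·Δ = −F gives Δ = (0.455, 0.999).
Then the next iterate is (u, v)₁ = (-0.045, -0.501).

(-0.045, -0.501)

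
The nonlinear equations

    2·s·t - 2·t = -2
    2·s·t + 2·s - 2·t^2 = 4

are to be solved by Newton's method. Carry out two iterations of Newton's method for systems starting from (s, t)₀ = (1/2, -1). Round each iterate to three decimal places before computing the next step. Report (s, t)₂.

At (1/2, -1): F = (3.000, -6.000).
Jacobian J = [[2·t, 2·s - 2], [2·t + 2, 2·s - 4·t]].
At the point, J = [[-2.000, -1.000], [0.000, 5.000]] (det J = -10.000).
Solving J·Δ = −F gives Δ = (0.900, 1.200).
Then the next iterate is (s, t)₁ = (1.400, 0.200).
Round to (1.400, 0.200) and repeat: F = (2.160, -0.720), J = [[0.400, 0.800], [2.400, 2.000]].
Δ = (4.371, -4.886), so (s, t)₂ = (5.771, -4.686).

(5.771, -4.686)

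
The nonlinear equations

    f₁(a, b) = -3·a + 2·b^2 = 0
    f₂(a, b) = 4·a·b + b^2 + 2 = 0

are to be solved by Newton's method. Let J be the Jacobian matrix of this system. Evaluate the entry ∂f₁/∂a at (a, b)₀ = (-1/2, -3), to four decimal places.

-3.0000

∂f₁/∂a = -3.
At (-1/2, -3) this is -3.0000.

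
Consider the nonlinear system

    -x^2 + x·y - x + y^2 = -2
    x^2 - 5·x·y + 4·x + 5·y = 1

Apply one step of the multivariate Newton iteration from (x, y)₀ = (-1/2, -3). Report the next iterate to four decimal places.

At (-1/2, -3): F = (12.7500, -25.2500).
Jacobian J = [[-2·x + y - 1, x + 2·y], [2·x - 5·y + 4, -5·x + 5]].
At the point, J = [[-3.0000, -6.5000], [18.0000, 7.5000]] (det J = 94.5000).
Solving J·Δ = −F gives Δ = (0.7249, 1.6270).
Then the next iterate is (x, y)₁ = (0.2249, -1.3730).

(0.2249, -1.3730)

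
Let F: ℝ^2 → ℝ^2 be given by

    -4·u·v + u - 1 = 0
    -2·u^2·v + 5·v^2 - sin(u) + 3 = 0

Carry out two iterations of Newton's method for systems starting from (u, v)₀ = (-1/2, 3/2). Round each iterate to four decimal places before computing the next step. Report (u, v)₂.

(-2.4155, -0.2598)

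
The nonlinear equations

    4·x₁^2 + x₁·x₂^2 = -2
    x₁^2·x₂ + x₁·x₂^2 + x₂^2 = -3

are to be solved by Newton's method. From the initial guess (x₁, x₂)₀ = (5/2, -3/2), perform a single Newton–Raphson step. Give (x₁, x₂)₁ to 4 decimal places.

(1.5488, 0.0280)

At (5/2, -3/2): F = (32.6250, 1.5000).
Jacobian J = [[8·x₁ + x₂^2, 2·x₁·x₂], [2·x₁·x₂ + x₂^2, x₁^2 + 2·x₁·x₂ + 2·x₂]].
At the point, J = [[22.2500, -7.5000], [-5.2500, -4.2500]] (det J = -133.9375).
Solving J·Δ = −F gives Δ = (-0.9512, 1.5280).
Then the next iterate is (x₁, x₂)₁ = (1.5488, 0.0280).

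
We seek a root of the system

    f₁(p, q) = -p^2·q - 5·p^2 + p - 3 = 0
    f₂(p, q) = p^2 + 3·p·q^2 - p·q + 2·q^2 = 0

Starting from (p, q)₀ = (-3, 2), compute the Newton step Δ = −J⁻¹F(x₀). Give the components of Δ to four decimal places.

At (-3, 2): F = (-69.0000, -13.0000).
Jacobian J = [[-2·p·q - 10·p + 1, -p^2], [2·p + 3·q^2 - q, 6·p·q - p + 4·q]].
At the point, J = [[43.0000, -9.0000], [4.0000, -25.0000]] (det J = -1039.0000).
Solving J·Δ = −F gives Δ = (1.5476, -0.2724).

(1.5476, -0.2724)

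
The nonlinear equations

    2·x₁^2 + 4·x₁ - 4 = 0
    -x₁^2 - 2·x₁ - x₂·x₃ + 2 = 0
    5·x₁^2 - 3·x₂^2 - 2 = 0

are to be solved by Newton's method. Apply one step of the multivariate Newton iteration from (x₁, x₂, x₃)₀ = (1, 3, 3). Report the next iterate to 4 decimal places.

(0.7500, 1.5278, 1.4722)

At (1, 3, 3): F = (2.0000, -10.0000, -24.0000).
Jacobian J = [[4·x₁ + 4, 0, 0], [-2·x₁ - 2, -x₃, -x₂], [10·x₁, -6·x₂, 0]].
At the point, J = [[8.0000, 0.0000, 0.0000], [-4.0000, -3.0000, -3.0000], [10.0000, -18.0000, 0.0000]] (det J = -432.0000).
Solving J·Δ = −F gives Δ = (-0.2500, -1.4722, -1.5278).
Then the next iterate is (x₁, x₂, x₃)₁ = (0.7500, 1.5278, 1.4722).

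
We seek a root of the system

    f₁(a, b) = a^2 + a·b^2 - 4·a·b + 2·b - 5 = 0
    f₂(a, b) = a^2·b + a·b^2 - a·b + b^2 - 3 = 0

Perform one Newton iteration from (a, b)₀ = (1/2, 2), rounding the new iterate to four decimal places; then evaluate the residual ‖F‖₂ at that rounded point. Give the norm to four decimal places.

1.2129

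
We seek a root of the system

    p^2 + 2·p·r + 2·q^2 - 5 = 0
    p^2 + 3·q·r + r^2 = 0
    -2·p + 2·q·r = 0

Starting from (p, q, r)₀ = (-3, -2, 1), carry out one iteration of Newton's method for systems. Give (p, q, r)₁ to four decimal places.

(-2.4444, -1.7778, 1.3333)

At (-3, -2, 1): F = (6.0000, 4.0000, 2.0000).
Jacobian J = [[2·p + 2·r, 4·q, 2·p], [2·p, 3·r, 3·q + 2·r], [-2, 2·r, 2·q]].
At the point, J = [[-4.0000, -8.0000, -6.0000], [-6.0000, 3.0000, -4.0000], [-2.0000, 2.0000, -4.0000]] (det J = 180.0000).
Solving J·Δ = −F gives Δ = (0.5556, 0.2222, 0.3333).
Then the next iterate is (p, q, r)₁ = (-2.4444, -1.7778, 1.3333).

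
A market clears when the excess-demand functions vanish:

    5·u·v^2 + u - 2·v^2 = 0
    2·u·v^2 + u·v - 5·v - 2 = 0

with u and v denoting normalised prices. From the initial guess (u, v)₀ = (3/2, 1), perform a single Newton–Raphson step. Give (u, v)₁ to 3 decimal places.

(4.000, -1.000)

At (3/2, 1): F = (7.000, -2.500).
Jacobian J = [[5·v^2 + 1, 10·u·v - 4·v], [2·v^2 + v, 4·u·v + u - 5]].
At the point, J = [[6.000, 11.000], [3.000, 2.500]] (det J = -18.000).
Solving J·Δ = −F gives Δ = (2.500, -2.000).
Then the next iterate is (u, v)₁ = (4.000, -1.000).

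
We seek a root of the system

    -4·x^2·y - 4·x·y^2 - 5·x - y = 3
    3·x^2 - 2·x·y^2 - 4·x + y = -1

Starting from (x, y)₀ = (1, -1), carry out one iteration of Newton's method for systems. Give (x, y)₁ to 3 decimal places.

(-4.200, -0.400)

At (1, -1): F = (-7.000, -3.000).
Jacobian J = [[-8·x·y - 4·y^2 - 5, -4·x^2 - 8·x·y - 1], [6·x - 2·y^2 - 4, -4·x·y + 1]].
At the point, J = [[-1.000, 3.000], [0.000, 5.000]] (det J = -5.000).
Solving J·Δ = −F gives Δ = (-5.200, 0.600).
Then the next iterate is (x, y)₁ = (-4.200, -0.400).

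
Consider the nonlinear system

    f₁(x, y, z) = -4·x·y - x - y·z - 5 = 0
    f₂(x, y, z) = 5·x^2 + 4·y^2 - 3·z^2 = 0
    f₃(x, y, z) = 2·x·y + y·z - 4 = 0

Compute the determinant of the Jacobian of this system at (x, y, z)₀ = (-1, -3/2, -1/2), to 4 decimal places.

J = [[-4·y - 1, -4·x - z, -y], [10·x, 8·y, -6·z], [2·y, 2·x + z, y]].
At the point, J = [[5.0000, 4.5000, 1.5000], [-10.0000, -12.0000, 3.0000], [-3.0000, -2.5000, -1.5000]].
det J = 3.0000.

3.0000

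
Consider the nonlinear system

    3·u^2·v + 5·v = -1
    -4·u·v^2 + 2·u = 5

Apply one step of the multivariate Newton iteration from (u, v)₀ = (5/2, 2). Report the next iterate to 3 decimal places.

(1.359, 1.399)

At (5/2, 2): F = (48.500, -40.000).
Jacobian J = [[6·u·v, 3·u^2 + 5], [-4·v^2 + 2, -8·u·v]].
At the point, J = [[30.000, 23.750], [-14.000, -40.000]] (det J = -867.500).
Solving J·Δ = −F gives Δ = (-1.141, -0.601).
Then the next iterate is (u, v)₁ = (1.359, 1.399).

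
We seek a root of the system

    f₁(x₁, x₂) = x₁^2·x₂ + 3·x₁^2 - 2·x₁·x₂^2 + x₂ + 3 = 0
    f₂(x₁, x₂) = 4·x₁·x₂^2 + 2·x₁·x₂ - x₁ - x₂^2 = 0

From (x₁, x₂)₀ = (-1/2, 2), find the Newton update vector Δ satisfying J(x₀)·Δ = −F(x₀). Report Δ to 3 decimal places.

(0.901, 0.278)

At (-1/2, 2): F = (10.250, -13.500).
Jacobian J = [[2·x₁·x₂ + 6·x₁ - 2·x₂^2, x₁^2 - 4·x₁·x₂ + 1], [4·x₂^2 + 2·x₂ - 1, 8·x₁·x₂ + 2·x₁ - 2·x₂]].
At the point, J = [[-13.000, 5.250], [19.000, -13.000]] (det J = 69.250).
Solving J·Δ = −F gives Δ = (0.901, 0.278).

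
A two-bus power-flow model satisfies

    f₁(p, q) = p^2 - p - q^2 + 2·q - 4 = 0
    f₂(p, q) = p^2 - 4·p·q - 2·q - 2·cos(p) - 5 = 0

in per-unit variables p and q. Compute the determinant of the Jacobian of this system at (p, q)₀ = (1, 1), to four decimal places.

J = [[2·p - 1, -2·q + 2], [2·p - 4·q + 2·sin(p), -4·p - 2]].
At the point, J = [[1.0000, 0.0000], [-0.317058, -6.0000]].
det J = -6.0000.

-6.0000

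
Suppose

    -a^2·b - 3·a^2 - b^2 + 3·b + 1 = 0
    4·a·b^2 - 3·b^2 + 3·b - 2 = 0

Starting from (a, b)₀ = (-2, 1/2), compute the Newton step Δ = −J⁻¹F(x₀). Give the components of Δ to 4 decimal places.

(0.7955, -0.3068)

At (-2, 1/2): F = (-11.7500, -3.2500).
Jacobian J = [[-2·a·b - 6·a, -a^2 - 2·b + 3], [4·b^2, 8·a·b - 6·b + 3]].
At the point, J = [[14.0000, -2.0000], [1.0000, -8.0000]] (det J = -110.0000).
Solving J·Δ = −F gives Δ = (0.7955, -0.3068).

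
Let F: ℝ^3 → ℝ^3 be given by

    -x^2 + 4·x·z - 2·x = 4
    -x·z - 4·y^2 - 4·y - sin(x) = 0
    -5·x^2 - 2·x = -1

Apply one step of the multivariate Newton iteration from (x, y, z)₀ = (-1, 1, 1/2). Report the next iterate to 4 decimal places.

(-0.7500, 0.3297, -0.6250)

At (-1, 1, 1/2): F = (-5.0000, -6.658529, -2.0000).
Jacobian J = [[-2·x + 4·z - 2, 0, 4·x], [-z - cos(x), -8·y - 4, -x], [-10·x - 2, 0, 0]].
At the point, J = [[2.0000, 0.0000, -4.0000], [-1.040302, -12.0000, 1.0000], [8.0000, 0.0000, 0.0000]] (det J = -384.0000).
Solving J·Δ = −F gives Δ = (0.2500, -0.6703, -1.1250).
Then the next iterate is (x, y, z)₁ = (-0.7500, 0.3297, -0.6250).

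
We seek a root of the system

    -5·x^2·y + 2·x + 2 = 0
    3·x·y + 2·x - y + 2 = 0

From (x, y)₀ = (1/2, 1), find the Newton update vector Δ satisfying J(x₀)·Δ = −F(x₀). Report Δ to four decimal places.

At (1/2, 1): F = (1.7500, 3.5000).
Jacobian J = [[-10·x·y + 2, -5·x^2], [3·y + 2, 3·x - 1]].
At the point, J = [[-3.0000, -1.2500], [5.0000, 0.5000]] (det J = 4.7500).
Solving J·Δ = −F gives Δ = (-1.1053, 4.0526).

(-1.1053, 4.0526)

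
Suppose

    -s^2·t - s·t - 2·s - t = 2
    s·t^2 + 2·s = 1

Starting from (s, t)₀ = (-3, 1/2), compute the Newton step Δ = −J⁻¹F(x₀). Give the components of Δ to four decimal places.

(3.9123, 0.3509)

At (-3, 1/2): F = (0.5000, -7.7500).
Jacobian J = [[-2·s·t - t - 2, -s^2 - s - 1], [t^2 + 2, 2·s·t]].
At the point, J = [[0.5000, -7.0000], [2.2500, -3.0000]] (det J = 14.2500).
Solving J·Δ = −F gives Δ = (3.9123, 0.3509).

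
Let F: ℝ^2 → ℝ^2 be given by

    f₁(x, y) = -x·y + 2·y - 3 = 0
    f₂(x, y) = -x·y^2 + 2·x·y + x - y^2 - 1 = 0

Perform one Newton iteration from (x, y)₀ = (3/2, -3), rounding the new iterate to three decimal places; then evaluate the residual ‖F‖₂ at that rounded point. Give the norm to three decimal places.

3.086

At (3/2, -3): F = (-4.500, -31.000).
Jacobian J = [[-y, -x + 2], [-y^2 + 2·y + 1, -2·x·y + 2·x - 2·y]].
At the point, J = [[3.000, 0.500], [-14.000, 18.000]] (det J = 61.000).
Solving J·Δ = −F gives Δ = (1.074, 2.557).
Then the next iterate is (x, y)₁ = (2.574, -0.443).
Re-evaluating at (2.574, -0.443): F = (-2.74572, -1.40796), so ‖F‖₂ = 3.086.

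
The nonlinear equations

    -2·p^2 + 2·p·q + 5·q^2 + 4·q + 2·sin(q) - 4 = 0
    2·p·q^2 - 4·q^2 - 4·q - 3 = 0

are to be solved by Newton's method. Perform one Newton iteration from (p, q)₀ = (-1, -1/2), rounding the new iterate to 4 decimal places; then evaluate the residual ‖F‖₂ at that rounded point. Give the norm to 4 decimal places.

At (-1, -1/2): F = (-6.708851, -2.5000).
Jacobian J = [[-4·p + 2·q, 2·p + 10·q + 2·cos(q) + 4], [2·q^2, 4·p·q - 8·q - 4]].
At the point, J = [[3.0000, -1.244835], [0.5000, 2.0000]] (det J = 6.622417).
Solving J·Δ = −F gives Δ = (2.4960, 0.6260).
Then the next iterate is (p, q)₁ = (1.4960, 0.1260).
Re-evaluating at (1.4960, 0.1260): F = (-7.264326, -3.520003), so ‖F‖₂ = 8.0722.

8.0722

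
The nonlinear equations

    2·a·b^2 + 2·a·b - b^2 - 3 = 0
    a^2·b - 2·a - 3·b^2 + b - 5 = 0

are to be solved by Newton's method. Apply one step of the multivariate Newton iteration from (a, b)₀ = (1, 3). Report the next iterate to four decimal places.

(1.0769, 1.2692)

At (1, 3): F = (12.0000, -28.0000).
Jacobian J = [[2·b^2 + 2·b, 4·a·b + 2·a - 2·b], [2·a·b - 2, a^2 - 6·b + 1]].
At the point, J = [[24.0000, 8.0000], [4.0000, -16.0000]] (det J = -416.0000).
Solving J·Δ = −F gives Δ = (0.0769, -1.7308).
Then the next iterate is (a, b)₁ = (1.0769, 1.2692).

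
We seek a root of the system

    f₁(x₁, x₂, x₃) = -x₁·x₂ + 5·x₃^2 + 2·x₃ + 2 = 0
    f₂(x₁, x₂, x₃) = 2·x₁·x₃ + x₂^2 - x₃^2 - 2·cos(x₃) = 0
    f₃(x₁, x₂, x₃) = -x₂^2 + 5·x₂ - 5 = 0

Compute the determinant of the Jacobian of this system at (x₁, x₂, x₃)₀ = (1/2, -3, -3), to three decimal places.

J = [[-x₂, -x₁, 10·x₃ + 2], [2·x₃, 2·x₂, 2·x₁ - 2·x₃ + 2·sin(x₃)], [0, -2·x₂ + 5, 0]].
At the point, J = [[3.000, -0.500, -28.000], [-6.000, -6.000, 6.71776], [0.000, 11.000, 0.000]].
det J = 1626.314.

1626.314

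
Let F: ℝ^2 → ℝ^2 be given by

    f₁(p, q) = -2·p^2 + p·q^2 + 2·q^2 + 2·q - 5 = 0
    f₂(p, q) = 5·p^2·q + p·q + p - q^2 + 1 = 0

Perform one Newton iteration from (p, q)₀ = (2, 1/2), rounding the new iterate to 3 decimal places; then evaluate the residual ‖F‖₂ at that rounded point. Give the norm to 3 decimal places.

4.751

At (2, 1/2): F = (-11.000, 13.750).
Jacobian J = [[-4·p + q^2, 2·p·q + 4·q + 2], [10·p·q + q + 1, 5·p^2 + p - 2·q]].
At the point, J = [[-7.750, 6.000], [11.500, 21.000]] (det J = -231.750).
Solving J·Δ = −F gives Δ = (-1.353, 0.086).
Then the next iterate is (p, q)₁ = (0.647, 0.586).
Re-evaluating at (0.647, 0.586): F = (-3.75625, 2.90927), so ‖F‖₂ = 4.751.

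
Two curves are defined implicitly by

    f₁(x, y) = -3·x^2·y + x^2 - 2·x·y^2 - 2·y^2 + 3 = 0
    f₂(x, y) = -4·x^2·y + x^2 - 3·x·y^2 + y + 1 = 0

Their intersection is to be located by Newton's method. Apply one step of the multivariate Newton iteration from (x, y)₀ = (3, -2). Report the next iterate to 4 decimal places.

(1.9432, -1.6136)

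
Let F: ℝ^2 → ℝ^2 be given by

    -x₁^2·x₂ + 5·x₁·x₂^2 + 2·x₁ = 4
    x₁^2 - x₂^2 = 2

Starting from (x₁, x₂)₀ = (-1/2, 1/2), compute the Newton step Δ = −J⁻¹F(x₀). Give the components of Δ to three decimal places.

(0.038, -2.038)

At (-1/2, 1/2): F = (-5.750, -2.000).
Jacobian J = [[-2·x₁·x₂ + 5·x₂^2 + 2, -x₁^2 + 10·x₁·x₂], [2·x₁, -2·x₂]].
At the point, J = [[3.750, -2.750], [-1.000, -1.000]] (det J = -6.500).
Solving J·Δ = −F gives Δ = (0.038, -2.038).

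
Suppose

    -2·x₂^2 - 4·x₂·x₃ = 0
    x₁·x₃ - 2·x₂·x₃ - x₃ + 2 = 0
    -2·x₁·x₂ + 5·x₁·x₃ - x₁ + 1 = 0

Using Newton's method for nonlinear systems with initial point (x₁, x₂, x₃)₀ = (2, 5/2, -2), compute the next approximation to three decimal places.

At (2, 5/2, -2): F = (7.500, 10.000, -31.000).
Jacobian J = [[0, -4·x₂ - 4·x₃, -4·x₂], [x₃, -2·x₃, x₁ - 2·x₂ - 1], [-2·x₂ + 5·x₃ - 1, -2·x₁, 5·x₁]].
At the point, J = [[0.000, -2.000, -10.000], [-2.000, 4.000, -4.000], [-16.000, -4.000, 10.000]] (det J = -888.000).
Solving J·Δ = −F gives Δ = (-0.797, -1.791, 1.108).
Then the next iterate is (x₁, x₂, x₃)₁ = (1.203, 0.709, -0.892).

(1.203, 0.709, -0.892)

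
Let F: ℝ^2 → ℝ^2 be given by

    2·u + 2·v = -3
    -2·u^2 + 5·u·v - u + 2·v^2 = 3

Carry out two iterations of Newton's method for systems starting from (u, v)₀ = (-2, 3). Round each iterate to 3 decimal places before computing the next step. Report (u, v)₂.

(-0.878, -0.622)

At (-2, 3): F = (5.000, -21.000).
Jacobian J = [[2, 2], [-4·u + 5·v - 1, 5·u + 4·v]].
At the point, J = [[2.000, 2.000], [22.000, 2.000]] (det J = -40.000).
Solving J·Δ = −F gives Δ = (1.300, -3.800).
Then the next iterate is (u, v)₁ = (-0.700, -0.800).
Round to (-0.700, -0.800) and repeat: F = (0.000, 0.800), J = [[2.000, 2.000], [-2.200, -6.700]].
Δ = (-0.178, 0.178), so (u, v)₂ = (-0.878, -0.622).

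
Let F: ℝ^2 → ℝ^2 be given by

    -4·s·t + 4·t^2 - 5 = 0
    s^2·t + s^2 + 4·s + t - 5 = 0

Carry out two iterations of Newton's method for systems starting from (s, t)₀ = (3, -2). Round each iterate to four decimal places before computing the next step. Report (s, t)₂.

At (3, -2): F = (35.0000, -4.0000).
Jacobian J = [[-4·t, -4·s + 8·t], [2·s·t + 2·s + 4, s^2 + 1]].
At the point, J = [[8.0000, -28.0000], [-2.0000, 10.0000]] (det J = 24.0000).
Solving J·Δ = −F gives Δ = (-9.9167, -1.5833).
Then the next iterate is (s, t)₁ = (-6.9167, -3.5833).
Round to (-6.9167, -3.5833) and repeat: F = (-52.778289, -159.837081), J = [[14.3332, -0.9996], [39.735822, 48.840739]].
Δ = (3.7005, 0.2620), so (s, t)₂ = (-3.2162, -3.3213).

(-3.2162, -3.3213)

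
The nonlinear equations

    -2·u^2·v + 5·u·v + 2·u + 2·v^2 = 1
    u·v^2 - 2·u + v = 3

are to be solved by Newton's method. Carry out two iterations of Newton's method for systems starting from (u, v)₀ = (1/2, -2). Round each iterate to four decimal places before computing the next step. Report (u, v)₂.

At (1/2, -2): F = (4.0000, -4.0000).
Jacobian J = [[-4·u·v + 5·v + 2, -2·u^2 + 5·u + 4·v], [v^2 - 2, 2·u·v + 1]].
At the point, J = [[-4.0000, -6.0000], [2.0000, -1.0000]] (det J = 16.0000).
Solving J·Δ = −F gives Δ = (1.7500, -0.5000).
Then the next iterate is (u, v)₁ = (2.2500, -2.5000).
Round to (2.2500, -2.5000) and repeat: F = (13.1875, 4.0625), J = [[12.0000, -8.8750], [4.2500, -10.2500]].
Δ = (-1.1622, -0.0856), so (u, v)₂ = (1.0878, -2.5856).

(1.0878, -2.5856)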